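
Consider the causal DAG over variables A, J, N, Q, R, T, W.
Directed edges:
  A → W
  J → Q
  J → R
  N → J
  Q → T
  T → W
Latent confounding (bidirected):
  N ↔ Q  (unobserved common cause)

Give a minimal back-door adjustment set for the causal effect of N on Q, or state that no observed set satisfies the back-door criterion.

N→Q: no observed back-door set.

desc(N)\{N}={J,Q,R,T,W}; candidates ⊆ {A}.
N↔Q: latent back-door arc(s) into N.
size 0: {}; under {} N still reaches {Q,T,W} ∋ Q.
size 1: {A}; under {A} N still reaches {Q,T,W} ∋ Q.
N↔Q cannot be blocked by any observed set — no back-door set.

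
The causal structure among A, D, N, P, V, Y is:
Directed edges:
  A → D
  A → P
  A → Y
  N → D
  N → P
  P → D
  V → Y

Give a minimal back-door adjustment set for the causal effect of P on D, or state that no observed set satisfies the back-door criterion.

desc(P)\{P}={D}; candidates ⊆ {A,N,V,Y}.
size 0: {}; under {} P still reaches {A,D,N,Y} ∋ D.
size 1: {A}, {N}, {V} …(+1); under {A} P still reaches {D,N} ∋ D.
{A,N}: P⊥D given {A,N} in G with P→· removed — back-door holds.

P→D: minimal back-door set {A, N}.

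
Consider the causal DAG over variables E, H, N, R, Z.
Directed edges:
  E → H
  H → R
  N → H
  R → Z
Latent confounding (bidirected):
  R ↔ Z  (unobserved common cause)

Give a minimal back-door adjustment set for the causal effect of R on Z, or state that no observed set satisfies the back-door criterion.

R→Z: no observed back-door set.

desc(R)\{R}={Z}; candidates ⊆ {E,H,N}.
R↔Z: latent back-door arc(s) into R.
size 0: {}; under {} R still reaches {E,H,N,Z} ∋ Z.
size 1: {E}, {H}, {N}; under {E} R still reaches {H,N,Z} ∋ Z.
size 2: {E,H}, {E,N}, {H,N}; under {E,H} R still reaches {Z} ∋ Z.
R↔Z cannot be blocked by any observed set — no back-door set.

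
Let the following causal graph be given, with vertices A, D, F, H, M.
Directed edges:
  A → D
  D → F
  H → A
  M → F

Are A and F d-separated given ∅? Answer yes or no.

No — A and F are d-connected given ∅.

Bayes-Ball from A | ∅ reaches {D,F,H}.
F ∈ reach(A|∅) ⇒ A ⊥̸ F | ∅.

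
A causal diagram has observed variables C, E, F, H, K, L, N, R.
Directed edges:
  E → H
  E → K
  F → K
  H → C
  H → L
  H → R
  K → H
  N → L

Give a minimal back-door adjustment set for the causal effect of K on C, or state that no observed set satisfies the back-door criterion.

desc(K)\{K}={C,H,L,R}; candidates ⊆ {E,F,N}.
size 0: {}; under {} K still reaches {C,E,F,H,L,R} ∋ C.
{E}: K⊥C given {E} in G with K→· removed — back-door holds.

K→C: minimal back-door set {E}.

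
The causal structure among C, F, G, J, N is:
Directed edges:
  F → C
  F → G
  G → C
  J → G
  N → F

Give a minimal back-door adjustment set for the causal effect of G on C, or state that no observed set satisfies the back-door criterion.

desc(G)\{G}={C}; candidates ⊆ {F,J,N}.
size 0: {}; under {} G still reaches {C,F,J,N} ∋ C.
{F}: G⊥C given {F} in G with G→· removed — back-door holds.

G→C: minimal back-door set {F}.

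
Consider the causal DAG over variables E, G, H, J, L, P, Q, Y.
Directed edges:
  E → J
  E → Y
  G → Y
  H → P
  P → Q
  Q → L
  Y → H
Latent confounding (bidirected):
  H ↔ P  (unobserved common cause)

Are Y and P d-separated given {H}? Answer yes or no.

Bayes-Ball from Y | {H} reaches {E,G,J,L,P,Q}.
P ∈ reach(Y|{H}) ⇒ Y ⊥̸ P | {H}.

No — Y and P are d-connected given {H}.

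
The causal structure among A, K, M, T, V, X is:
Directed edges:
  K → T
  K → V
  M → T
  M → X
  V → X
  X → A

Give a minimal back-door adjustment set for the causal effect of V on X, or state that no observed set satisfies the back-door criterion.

desc(V)\{V}={A,X}; candidates ⊆ {K,M,T}.
∅: V⊥X given ∅ in G with V→· removed — back-door holds.

V→X: minimal back-door set ∅.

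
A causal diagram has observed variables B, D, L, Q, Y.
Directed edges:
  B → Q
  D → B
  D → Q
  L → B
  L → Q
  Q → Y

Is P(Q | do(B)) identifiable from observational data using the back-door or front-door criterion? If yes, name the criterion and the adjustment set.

P(Q|do(B)): backdoor, adjust for {D, L}.

desc(B)\{B}={Q,Y}; candidates ⊆ {D,L}.
size 0: {}; under {} B still reaches {D,L,Q,Y} ∋ Q.
size 1: {D}, {L}; under {D} B still reaches {L,Q,Y} ∋ Q.
{D,L}: B⊥Q given {D,L} in G with B→· removed — back-door holds.
P(Q|do(B)) = Σ_{D,L} P(Q|B,D,L)·P(D,L).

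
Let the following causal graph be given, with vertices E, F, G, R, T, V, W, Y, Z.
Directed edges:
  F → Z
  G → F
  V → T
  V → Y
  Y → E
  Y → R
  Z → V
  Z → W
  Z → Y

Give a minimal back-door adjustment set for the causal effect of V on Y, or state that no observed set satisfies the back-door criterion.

desc(V)\{V}={E,R,T,Y}; candidates ⊆ {F,G,W,Z}.
size 0: {}; under {} V still reaches {E,F,G,R,W,Y,Z} ∋ Y.
{Z}: V⊥Y given {Z} in G with V→· removed — back-door holds.

V→Y: minimal back-door set {Z}.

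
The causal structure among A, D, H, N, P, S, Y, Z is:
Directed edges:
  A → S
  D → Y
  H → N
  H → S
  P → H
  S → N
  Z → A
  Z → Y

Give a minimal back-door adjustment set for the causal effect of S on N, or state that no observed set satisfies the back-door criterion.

S→N: minimal back-door set {H}.

desc(S)\{S}={N}; candidates ⊆ {A,D,H,P,Y,Z}.
size 0: {}; under {} S still reaches {A,H,N,P,Y,Z} ∋ N.
{H}: S⊥N given {H} in G with S→· removed — back-door holds.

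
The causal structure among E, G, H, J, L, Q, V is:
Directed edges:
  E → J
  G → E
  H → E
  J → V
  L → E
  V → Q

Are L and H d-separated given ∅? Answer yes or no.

Bayes-Ball from L | ∅ reaches {E,J,Q,V}.
H ∉ reach(L|∅) ⇒ L ⊥ H | ∅.

Yes — L ⊥ H | ∅.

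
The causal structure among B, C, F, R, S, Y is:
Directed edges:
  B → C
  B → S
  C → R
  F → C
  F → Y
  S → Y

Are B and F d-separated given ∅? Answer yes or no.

Yes — B ⊥ F | ∅.

Bayes-Ball from B | ∅ reaches {C,R,S,Y}.
F ∉ reach(B|∅) ⇒ B ⊥ F | ∅.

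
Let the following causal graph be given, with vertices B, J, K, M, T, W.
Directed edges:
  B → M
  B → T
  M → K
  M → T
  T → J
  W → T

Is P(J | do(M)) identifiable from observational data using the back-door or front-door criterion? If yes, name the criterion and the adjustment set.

P(J|do(M)): backdoor, adjust for {B}.

desc(M)\{M}={J,K,T}; candidates ⊆ {B,W}.
size 0: {}; under {} M still reaches {B,J,T} ∋ J.
{B}: M⊥J given {B} in G with M→· removed — back-door holds.
P(J|do(M)) = Σ_{B} P(J|M,B)·P(B).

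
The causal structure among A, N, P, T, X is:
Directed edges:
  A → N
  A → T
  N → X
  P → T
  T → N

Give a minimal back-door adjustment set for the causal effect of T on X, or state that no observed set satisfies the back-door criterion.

T→X: minimal back-door set {A}.

desc(T)\{T}={N,X}; candidates ⊆ {A,P}.
size 0: {}; under {} T still reaches {A,N,P,X} ∋ X.
{A}: T⊥X given {A} in G with T→· removed — back-door holds.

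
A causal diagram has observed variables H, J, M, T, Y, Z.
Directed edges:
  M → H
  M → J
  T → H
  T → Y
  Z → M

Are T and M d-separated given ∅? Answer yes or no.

Yes — T ⊥ M | ∅.

Bayes-Ball from T | ∅ reaches {H,Y}.
M ∉ reach(T|∅) ⇒ T ⊥ M | ∅.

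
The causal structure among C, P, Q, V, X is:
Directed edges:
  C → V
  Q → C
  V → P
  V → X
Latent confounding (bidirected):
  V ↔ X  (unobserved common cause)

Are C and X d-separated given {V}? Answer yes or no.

Bayes-Ball from C | {V} reaches {Q,X}.
X ∈ reach(C|{V}) ⇒ C ⊥̸ X | {V}.

No — C and X are d-connected given {V}.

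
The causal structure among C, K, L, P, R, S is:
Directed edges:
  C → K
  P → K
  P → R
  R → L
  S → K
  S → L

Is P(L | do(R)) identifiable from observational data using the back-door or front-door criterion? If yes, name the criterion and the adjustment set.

desc(R)\{R}={L}; candidates ⊆ {C,K,P,S}.
∅: R⊥L given ∅ in G with R→· removed — back-door holds.
P(L|do(R)) = P(L|R) — no adjustment needed.

P(L|do(R)): backdoor, adjust for ∅.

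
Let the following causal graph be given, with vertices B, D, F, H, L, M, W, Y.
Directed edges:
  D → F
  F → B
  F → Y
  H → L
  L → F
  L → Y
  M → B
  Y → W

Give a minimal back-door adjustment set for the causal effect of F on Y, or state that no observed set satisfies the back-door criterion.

F→Y: minimal back-door set {L}.

desc(F)\{F}={B,W,Y}; candidates ⊆ {D,H,L,M}.
size 0: {}; under {} F still reaches {D,H,L,W,Y} ∋ Y.
{L}: F⊥Y given {L} in G with F→· removed — back-door holds.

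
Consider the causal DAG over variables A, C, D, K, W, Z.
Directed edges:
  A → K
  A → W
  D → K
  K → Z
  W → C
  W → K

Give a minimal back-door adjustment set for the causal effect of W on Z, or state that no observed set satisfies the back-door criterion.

W→Z: minimal back-door set {A}.

desc(W)\{W}={C,K,Z}; candidates ⊆ {A,D}.
size 0: {}; under {} W still reaches {A,K,Z} ∋ Z.
{A}: W⊥Z given {A} in G with W→· removed — back-door holds.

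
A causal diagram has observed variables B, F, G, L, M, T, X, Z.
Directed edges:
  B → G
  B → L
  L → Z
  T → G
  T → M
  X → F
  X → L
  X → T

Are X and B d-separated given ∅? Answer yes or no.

Bayes-Ball from X | ∅ reaches {F,G,L,M,T,Z}.
B ∉ reach(X|∅) ⇒ X ⊥ B | ∅.

Yes — X ⊥ B | ∅.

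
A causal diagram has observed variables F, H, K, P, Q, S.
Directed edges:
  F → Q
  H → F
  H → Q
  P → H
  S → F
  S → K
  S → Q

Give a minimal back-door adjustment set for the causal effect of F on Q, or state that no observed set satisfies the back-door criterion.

F→Q: minimal back-door set {H, S}.

desc(F)\{F}={Q}; candidates ⊆ {H,K,P,S}.
size 0: {}; under {} F still reaches {H,K,P,Q,S} ∋ Q.
size 1: {H}, {K}, {P} …(+1); under {H} F still reaches {K,Q,S} ∋ Q.
{H,S}: F⊥Q given {H,S} in G with F→· removed — back-door holds.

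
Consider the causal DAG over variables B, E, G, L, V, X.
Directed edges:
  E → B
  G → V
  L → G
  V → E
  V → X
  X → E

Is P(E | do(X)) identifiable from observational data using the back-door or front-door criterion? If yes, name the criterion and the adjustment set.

P(E|do(X)): backdoor, adjust for {V}.

desc(X)\{X}={B,E}; candidates ⊆ {G,L,V}.
size 0: {}; under {} X still reaches {B,E,G,L,V} ∋ E.
{V}: X⊥E given {V} in G with X→· removed — back-door holds.
P(E|do(X)) = Σ_{V} P(E|X,V)·P(V).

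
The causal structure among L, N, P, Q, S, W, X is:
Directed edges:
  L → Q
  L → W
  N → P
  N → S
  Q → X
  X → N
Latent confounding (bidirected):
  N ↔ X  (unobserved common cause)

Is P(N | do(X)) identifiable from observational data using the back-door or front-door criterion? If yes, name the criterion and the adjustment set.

P(N|do(X)): not identifiable (no BD/FD set).

desc(X)\{X}={N,P,S}; candidates ⊆ {L,Q,W}.
X↔N: latent back-door arc(s) into X.
size 0: {}; under {} X still reaches {L,N,P,Q,S,W} ∋ N.
size 1: {L}, {Q}, {W}; under {L} X still reaches {N,P,Q,S} ∋ N.
size 2: {L,Q}, {L,W}, {Q,W}; under {L,Q} X still reaches {N,P,S} ∋ N.
X↔N cannot be blocked by any observed set — no back-door set.
No mediator lies on a directed X→…→N path.
Neither criterion identifies P(N|do(X)) in this graph.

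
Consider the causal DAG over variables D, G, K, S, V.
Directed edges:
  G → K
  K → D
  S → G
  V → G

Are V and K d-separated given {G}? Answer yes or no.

Bayes-Ball from V | {G} reaches {S}.
K ∉ reach(V|{G}) ⇒ V ⊥ K | {G}.

Yes — V ⊥ K | {G}.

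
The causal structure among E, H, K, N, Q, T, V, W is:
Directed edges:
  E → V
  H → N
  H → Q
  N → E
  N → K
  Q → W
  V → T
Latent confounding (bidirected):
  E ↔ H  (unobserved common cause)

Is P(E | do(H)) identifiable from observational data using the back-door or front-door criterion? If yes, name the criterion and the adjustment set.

P(E|do(H)): frontdoor, adjust for {N}.

desc(H)\{H}={E,K,N,Q,T,V,W}; candidates ⊆ {—}.
H↔E: latent back-door arc(s) into H.
size 0: {}; under {} H still reaches {E,T,V} ∋ E.
H↔E cannot be blocked by any observed set — no back-door set.
{N}: (i) intercepts every directed H→E path; (ii) no back-door H→{N}; (iii) {H} blocks every back-door {N}→E. Front-door holds.
P(E|do(H)) = Σ_{N} P(N|H) Σ_{H'} P(E|N,H')P(H').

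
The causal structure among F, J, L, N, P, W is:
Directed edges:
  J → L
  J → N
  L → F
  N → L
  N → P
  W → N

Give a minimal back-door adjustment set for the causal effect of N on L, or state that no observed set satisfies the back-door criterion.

desc(N)\{N}={F,L,P}; candidates ⊆ {J,W}.
size 0: {}; under {} N still reaches {F,J,L,W} ∋ L.
{J}: N⊥L given {J} in G with N→· removed — back-door holds.

N→L: minimal back-door set {J}.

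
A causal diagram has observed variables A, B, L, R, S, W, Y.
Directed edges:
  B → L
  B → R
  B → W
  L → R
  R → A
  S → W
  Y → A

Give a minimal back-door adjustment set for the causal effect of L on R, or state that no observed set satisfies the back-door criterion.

desc(L)\{L}={A,R}; candidates ⊆ {B,S,W,Y}.
size 0: {}; under {} L still reaches {A,B,R,W} ∋ R.
{B}: L⊥R given {B} in G with L→· removed — back-door holds.

L→R: minimal back-door set {B}.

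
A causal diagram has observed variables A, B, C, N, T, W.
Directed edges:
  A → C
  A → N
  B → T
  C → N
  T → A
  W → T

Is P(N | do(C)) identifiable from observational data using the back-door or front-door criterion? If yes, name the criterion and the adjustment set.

desc(C)\{C}={N}; candidates ⊆ {A,B,T,W}.
size 0: {}; under {} C still reaches {A,B,N,T,W} ∋ N.
{A}: C⊥N given {A} in G with C→· removed — back-door holds.
P(N|do(C)) = Σ_{A} P(N|C,A)·P(A).

P(N|do(C)): backdoor, adjust for {A}.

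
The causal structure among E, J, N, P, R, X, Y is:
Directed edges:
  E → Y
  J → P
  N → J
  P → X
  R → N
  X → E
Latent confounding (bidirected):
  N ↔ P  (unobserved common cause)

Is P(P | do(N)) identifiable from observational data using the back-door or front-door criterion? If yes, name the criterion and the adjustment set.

desc(N)\{N}={E,J,P,X,Y}; candidates ⊆ {R}.
N↔P: latent back-door arc(s) into N.
size 0: {}; under {} N still reaches {E,P,R,X,Y} ∋ P.
size 1: {R}; under {R} N still reaches {E,P,X,Y} ∋ P.
N↔P cannot be blocked by any observed set — no back-door set.
{J}: (i) intercepts every directed N→P path; (ii) no back-door N→{J}; (iii) {N} blocks every back-door {J}→P. Front-door holds.
P(P|do(N)) = Σ_{J} P(J|N) Σ_{N'} P(P|J,N')P(N').

P(P|do(N)): frontdoor, adjust for {J}.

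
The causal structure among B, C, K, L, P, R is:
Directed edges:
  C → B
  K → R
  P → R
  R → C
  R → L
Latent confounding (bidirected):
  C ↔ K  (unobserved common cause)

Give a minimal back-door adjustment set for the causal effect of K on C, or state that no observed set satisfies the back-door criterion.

desc(K)\{K}={B,C,L,R}; candidates ⊆ {P}.
K↔C: latent back-door arc(s) into K.
size 0: {}; under {} K still reaches {B,C} ∋ C.
size 1: {P}; under {P} K still reaches {B,C} ∋ C.
K↔C cannot be blocked by any observed set — no back-door set.

K→C: no observed back-door set.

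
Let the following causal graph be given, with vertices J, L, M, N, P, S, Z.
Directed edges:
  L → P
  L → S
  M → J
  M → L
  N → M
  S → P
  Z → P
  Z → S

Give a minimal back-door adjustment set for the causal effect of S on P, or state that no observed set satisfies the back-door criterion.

S→P: minimal back-door set {L, Z}.

desc(S)\{S}={P}; candidates ⊆ {J,L,M,N,Z}.
size 0: {}; under {} S still reaches {J,L,M,N,P,Z} ∋ P.
size 1: {J}, {L}, {M} …(+2); under {J} S still reaches {L,M,N,P,Z} ∋ P.
{L,Z}: S⊥P given {L,Z} in G with S→· removed — back-door holds.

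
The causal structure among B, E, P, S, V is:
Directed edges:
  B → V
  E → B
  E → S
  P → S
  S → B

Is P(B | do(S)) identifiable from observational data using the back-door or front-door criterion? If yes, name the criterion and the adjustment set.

desc(S)\{S}={B,V}; candidates ⊆ {E,P}.
size 0: {}; under {} S still reaches {B,E,P,V} ∋ B.
{E}: S⊥B given {E} in G with S→· removed — back-door holds.
P(B|do(S)) = Σ_{E} P(B|S,E)·P(E).

P(B|do(S)): backdoor, adjust for {E}.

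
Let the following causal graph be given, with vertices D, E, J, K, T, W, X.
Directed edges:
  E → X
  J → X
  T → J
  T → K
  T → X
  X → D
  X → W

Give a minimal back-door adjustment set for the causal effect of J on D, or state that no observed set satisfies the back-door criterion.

J→D: minimal back-door set {T}.

desc(J)\{J}={D,W,X}; candidates ⊆ {E,K,T}.
size 0: {}; under {} J still reaches {D,K,T,W,X} ∋ D.
{T}: J⊥D given {T} in G with J→· removed — back-door holds.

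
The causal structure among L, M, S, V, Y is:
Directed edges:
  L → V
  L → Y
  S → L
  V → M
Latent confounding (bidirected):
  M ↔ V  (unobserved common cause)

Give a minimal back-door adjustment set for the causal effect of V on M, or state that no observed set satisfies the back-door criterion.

desc(V)\{V}={M}; candidates ⊆ {L,S,Y}.
V↔M: latent back-door arc(s) into V.
size 0: {}; under {} V still reaches {L,M,S,Y} ∋ M.
size 1: {L}, {S}, {Y}; under {L} V still reaches {M} ∋ M.
size 2: {L,S}, {L,Y}, {S,Y}; under {L,S} V still reaches {M} ∋ M.
V↔M cannot be blocked by any observed set — no back-door set.

V→M: no observed back-door set.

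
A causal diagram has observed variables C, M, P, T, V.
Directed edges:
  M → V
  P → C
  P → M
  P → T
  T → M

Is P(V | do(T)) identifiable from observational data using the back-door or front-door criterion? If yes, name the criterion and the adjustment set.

desc(T)\{T}={M,V}; candidates ⊆ {C,P}.
size 0: {}; under {} T still reaches {C,M,P,V} ∋ V.
{P}: T⊥V given {P} in G with T→· removed — back-door holds.
P(V|do(T)) = Σ_{P} P(V|T,P)·P(P).

P(V|do(T)): backdoor, adjust for {P}.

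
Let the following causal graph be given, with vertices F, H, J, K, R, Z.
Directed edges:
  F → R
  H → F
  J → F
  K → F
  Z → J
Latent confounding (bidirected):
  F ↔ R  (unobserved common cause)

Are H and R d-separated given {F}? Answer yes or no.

Bayes-Ball from H | {F} reaches {J,K,R,Z}.
R ∈ reach(H|{F}) ⇒ H ⊥̸ R | {F}.

No — H and R are d-connected given {F}.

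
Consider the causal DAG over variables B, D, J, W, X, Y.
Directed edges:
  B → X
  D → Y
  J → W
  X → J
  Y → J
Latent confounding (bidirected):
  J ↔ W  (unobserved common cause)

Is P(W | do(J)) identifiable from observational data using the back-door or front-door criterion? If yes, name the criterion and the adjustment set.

P(W|do(J)): not identifiable (no BD/FD set).

desc(J)\{J}={W}; candidates ⊆ {B,D,X,Y}.
J↔W: latent back-door arc(s) into J.
size 0: {}; under {} J still reaches {B,D,W,X,Y} ∋ W.
size 1: {B}, {D}, {X} …(+1); under {B} J still reaches {D,W,X,Y} ∋ W.
size 2: {B,D}, {B,X}, {B,Y} …(+3); under {B,D} J still reaches {W,X,Y} ∋ W.
J↔W cannot be blocked by any observed set — no back-door set.
No mediator lies on a directed J→…→W path.
Neither criterion identifies P(W|do(J)) in this graph.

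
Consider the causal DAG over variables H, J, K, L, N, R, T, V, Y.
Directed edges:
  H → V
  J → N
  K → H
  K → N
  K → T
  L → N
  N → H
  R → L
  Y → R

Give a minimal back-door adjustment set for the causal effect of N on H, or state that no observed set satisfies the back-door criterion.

N→H: minimal back-door set {K}.

desc(N)\{N}={H,V}; candidates ⊆ {J,K,L,R,T,Y}.
size 0: {}; under {} N still reaches {H,J,K,L,R,T,V,Y} ∋ H.
{K}: N⊥H given {K} in G with N→· removed — back-door holds.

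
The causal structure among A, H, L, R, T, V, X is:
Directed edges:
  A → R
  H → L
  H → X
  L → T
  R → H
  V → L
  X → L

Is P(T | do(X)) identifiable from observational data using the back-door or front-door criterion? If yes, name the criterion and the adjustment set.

P(T|do(X)): backdoor, adjust for {H}.

desc(X)\{X}={L,T}; candidates ⊆ {A,H,R,V}.
size 0: {}; under {} X still reaches {A,H,L,R,T} ∋ T.
{H}: X⊥T given {H} in G with X→· removed — back-door holds.
P(T|do(X)) = Σ_{H} P(T|X,H)·P(H).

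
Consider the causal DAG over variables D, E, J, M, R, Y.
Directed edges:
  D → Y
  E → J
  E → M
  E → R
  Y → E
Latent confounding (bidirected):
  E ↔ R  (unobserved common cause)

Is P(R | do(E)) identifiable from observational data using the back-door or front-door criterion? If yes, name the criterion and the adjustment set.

desc(E)\{E}={J,M,R}; candidates ⊆ {D,Y}.
E↔R: latent back-door arc(s) into E.
size 0: {}; under {} E still reaches {D,R,Y} ∋ R.
size 1: {D}, {Y}; under {D} E still reaches {R,Y} ∋ R.
size 2: {D,Y}; under {D,Y} E still reaches {R} ∋ R.
E↔R cannot be blocked by any observed set — no back-door set.
No mediator lies on a directed E→…→R path.
Neither criterion identifies P(R|do(E)) in this graph.

P(R|do(E)): not identifiable (no BD/FD set).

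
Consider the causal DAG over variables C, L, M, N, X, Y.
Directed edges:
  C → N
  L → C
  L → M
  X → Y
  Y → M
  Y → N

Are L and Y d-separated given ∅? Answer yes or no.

Bayes-Ball from L | ∅ reaches {C,M,N}.
Y ∉ reach(L|∅) ⇒ L ⊥ Y | ∅.

Yes — L ⊥ Y | ∅.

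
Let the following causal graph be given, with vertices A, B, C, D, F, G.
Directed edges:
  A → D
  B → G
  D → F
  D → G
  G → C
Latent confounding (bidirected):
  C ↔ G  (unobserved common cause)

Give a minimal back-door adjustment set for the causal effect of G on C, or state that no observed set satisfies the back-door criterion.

desc(G)\{G}={C}; candidates ⊆ {A,B,D,F}.
G↔C: latent back-door arc(s) into G.
size 0: {}; under {} G still reaches {A,B,C,D,F} ∋ C.
size 1: {A}, {B}, {D} …(+1); under {A} G still reaches {B,C,D,F} ∋ C.
size 2: {A,B}, {A,D}, {A,F} …(+3); under {A,B} G still reaches {C,D,F} ∋ C.
G↔C cannot be blocked by any observed set — no back-door set.

G→C: no observed back-door set.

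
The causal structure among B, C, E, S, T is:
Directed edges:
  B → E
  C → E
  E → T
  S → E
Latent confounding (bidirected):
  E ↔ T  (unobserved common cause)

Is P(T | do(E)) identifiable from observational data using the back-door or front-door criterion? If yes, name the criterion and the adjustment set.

desc(E)\{E}={T}; candidates ⊆ {B,C,S}.
E↔T: latent back-door arc(s) into E.
size 0: {}; under {} E still reaches {B,C,S,T} ∋ T.
size 1: {B}, {C}, {S}; under {B} E still reaches {C,S,T} ∋ T.
size 2: {B,C}, {B,S}, {C,S}; under {B,C} E still reaches {S,T} ∋ T.
E↔T cannot be blocked by any observed set — no back-door set.
No mediator lies on a directed E→…→T path.
Neither criterion identifies P(T|do(E)) in this graph.

P(T|do(E)): not identifiable (no BD/FD set).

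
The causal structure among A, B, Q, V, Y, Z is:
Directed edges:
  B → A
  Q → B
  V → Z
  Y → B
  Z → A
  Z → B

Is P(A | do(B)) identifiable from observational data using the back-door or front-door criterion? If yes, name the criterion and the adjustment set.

P(A|do(B)): backdoor, adjust for {Z}.

desc(B)\{B}={A}; candidates ⊆ {Q,V,Y,Z}.
size 0: {}; under {} B still reaches {A,Q,V,Y,Z} ∋ A.
{Z}: B⊥A given {Z} in G with B→· removed — back-door holds.
P(A|do(B)) = Σ_{Z} P(A|B,Z)·P(Z).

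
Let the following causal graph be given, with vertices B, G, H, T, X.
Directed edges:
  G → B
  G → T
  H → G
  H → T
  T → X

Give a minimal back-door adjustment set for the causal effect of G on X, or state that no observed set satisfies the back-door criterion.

G→X: minimal back-door set {H}.

desc(G)\{G}={B,T,X}; candidates ⊆ {H}.
size 0: {}; under {} G still reaches {H,T,X} ∋ X.
{H}: G⊥X given {H} in G with G→· removed — back-door holds.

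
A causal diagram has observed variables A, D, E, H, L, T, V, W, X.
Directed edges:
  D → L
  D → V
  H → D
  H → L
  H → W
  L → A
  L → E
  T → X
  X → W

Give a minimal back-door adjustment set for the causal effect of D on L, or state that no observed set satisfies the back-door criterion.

D→L: minimal back-door set {H}.

desc(D)\{D}={A,E,L,V}; candidates ⊆ {H,T,W,X}.
size 0: {}; under {} D still reaches {A,E,H,L,W} ∋ L.
{H}: D⊥L given {H} in G with D→· removed — back-door holds.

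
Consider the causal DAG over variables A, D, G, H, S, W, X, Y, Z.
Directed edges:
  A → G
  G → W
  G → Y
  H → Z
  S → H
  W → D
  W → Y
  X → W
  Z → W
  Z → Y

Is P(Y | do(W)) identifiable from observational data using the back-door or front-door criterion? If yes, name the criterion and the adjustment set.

desc(W)\{W}={D,Y}; candidates ⊆ {A,G,H,S,X,Z}.
size 0: {}; under {} W still reaches {A,G,H,S,X,Y,Z} ∋ Y.
size 1: {A}, {G}, {H} …(+3); under {A} W still reaches {G,H,S,X,Y,Z} ∋ Y.
{G,Z}: W⊥Y given {G,Z} in G with W→· removed — back-door holds.
P(Y|do(W)) = Σ_{G,Z} P(Y|W,G,Z)·P(G,Z).

P(Y|do(W)): backdoor, adjust for {G, Z}.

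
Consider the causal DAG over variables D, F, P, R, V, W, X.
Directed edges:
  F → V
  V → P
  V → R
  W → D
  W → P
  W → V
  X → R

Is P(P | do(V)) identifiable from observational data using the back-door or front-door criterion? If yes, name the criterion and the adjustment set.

P(P|do(V)): backdoor, adjust for {W}.

desc(V)\{V}={P,R}; candidates ⊆ {D,F,W,X}.
size 0: {}; under {} V still reaches {D,F,P,W} ∋ P.
{W}: V⊥P given {W} in G with V→· removed — back-door holds.
P(P|do(V)) = Σ_{W} P(P|V,W)·P(W).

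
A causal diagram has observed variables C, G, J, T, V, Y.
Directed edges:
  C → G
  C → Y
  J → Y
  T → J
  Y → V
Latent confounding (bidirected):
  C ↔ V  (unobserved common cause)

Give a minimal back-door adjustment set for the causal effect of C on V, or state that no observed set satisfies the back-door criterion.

desc(C)\{C}={G,V,Y}; candidates ⊆ {J,T}.
C↔V: latent back-door arc(s) into C.
size 0: {}; under {} C still reaches {V} ∋ V.
size 1: {J}, {T}; under {J} C still reaches {V} ∋ V.
size 2: {J,T}; under {J,T} C still reaches {V} ∋ V.
C↔V cannot be blocked by any observed set — no back-door set.

C→V: no observed back-door set.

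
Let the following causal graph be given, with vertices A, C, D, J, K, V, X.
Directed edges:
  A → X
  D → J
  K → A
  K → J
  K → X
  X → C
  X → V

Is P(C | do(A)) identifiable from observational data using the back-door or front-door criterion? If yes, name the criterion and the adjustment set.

P(C|do(A)): backdoor, adjust for {K}.

desc(A)\{A}={C,V,X}; candidates ⊆ {D,J,K}.
size 0: {}; under {} A still reaches {C,J,K,V,X} ∋ C.
{K}: A⊥C given {K} in G with A→· removed — back-door holds.
P(C|do(A)) = Σ_{K} P(C|A,K)·P(K).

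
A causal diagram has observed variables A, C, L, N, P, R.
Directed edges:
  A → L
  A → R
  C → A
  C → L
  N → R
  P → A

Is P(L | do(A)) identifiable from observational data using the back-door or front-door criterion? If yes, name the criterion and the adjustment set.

P(L|do(A)): backdoor, adjust for {C}.

desc(A)\{A}={L,R}; candidates ⊆ {C,N,P}.
size 0: {}; under {} A still reaches {C,L,P} ∋ L.
{C}: A⊥L given {C} in G with A→· removed — back-door holds.
P(L|do(A)) = Σ_{C} P(L|A,C)·P(C).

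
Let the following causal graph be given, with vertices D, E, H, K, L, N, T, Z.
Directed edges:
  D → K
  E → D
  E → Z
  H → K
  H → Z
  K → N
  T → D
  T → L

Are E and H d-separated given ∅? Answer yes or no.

Yes — E ⊥ H | ∅.

Bayes-Ball from E | ∅ reaches {D,K,N,Z}.
H ∉ reach(E|∅) ⇒ E ⊥ H | ∅.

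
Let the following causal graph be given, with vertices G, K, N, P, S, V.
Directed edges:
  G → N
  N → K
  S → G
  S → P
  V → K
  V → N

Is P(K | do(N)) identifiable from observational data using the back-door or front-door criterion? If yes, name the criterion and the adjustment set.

P(K|do(N)): backdoor, adjust for {V}.

desc(N)\{N}={K}; candidates ⊆ {G,P,S,V}.
size 0: {}; under {} N still reaches {G,K,P,S,V} ∋ K.
{V}: N⊥K given {V} in G with N→· removed — back-door holds.
P(K|do(N)) = Σ_{V} P(K|N,V)·P(V).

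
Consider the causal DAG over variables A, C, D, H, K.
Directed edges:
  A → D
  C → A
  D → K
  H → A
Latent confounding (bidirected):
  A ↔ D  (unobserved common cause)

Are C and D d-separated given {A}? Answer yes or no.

No — C and D are d-connected given {A}.

Bayes-Ball from C | {A} reaches {D,H,K}.
D ∈ reach(C|{A}) ⇒ C ⊥̸ D | {A}.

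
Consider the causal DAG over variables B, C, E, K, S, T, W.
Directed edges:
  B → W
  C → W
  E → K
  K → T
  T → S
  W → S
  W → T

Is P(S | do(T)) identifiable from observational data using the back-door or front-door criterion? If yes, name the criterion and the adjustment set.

P(S|do(T)): backdoor, adjust for {W}.

desc(T)\{T}={S}; candidates ⊆ {B,C,E,K,W}.
size 0: {}; under {} T still reaches {B,C,E,K,S,W} ∋ S.
{W}: T⊥S given {W} in G with T→· removed — back-door holds.
P(S|do(T)) = Σ_{W} P(S|T,W)·P(W).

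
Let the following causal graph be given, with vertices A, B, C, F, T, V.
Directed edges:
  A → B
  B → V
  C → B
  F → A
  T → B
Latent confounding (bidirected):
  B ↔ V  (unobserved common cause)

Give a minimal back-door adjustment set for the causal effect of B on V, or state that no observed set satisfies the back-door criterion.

B→V: no observed back-door set.

desc(B)\{B}={V}; candidates ⊆ {A,C,F,T}.
B↔V: latent back-door arc(s) into B.
size 0: {}; under {} B still reaches {A,C,F,T,V} ∋ V.
size 1: {A}, {C}, {F} …(+1); under {A} B still reaches {C,T,V} ∋ V.
size 2: {A,C}, {A,F}, {A,T} …(+3); under {A,C} B still reaches {T,V} ∋ V.
B↔V cannot be blocked by any observed set — no back-door set.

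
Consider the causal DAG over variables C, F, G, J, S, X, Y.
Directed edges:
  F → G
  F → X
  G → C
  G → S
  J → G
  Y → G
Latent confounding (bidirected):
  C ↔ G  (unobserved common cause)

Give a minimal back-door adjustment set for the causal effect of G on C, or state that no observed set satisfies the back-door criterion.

desc(G)\{G}={C,S}; candidates ⊆ {F,J,X,Y}.
G↔C: latent back-door arc(s) into G.
size 0: {}; under {} G still reaches {C,F,J,X,Y} ∋ C.
size 1: {F}, {J}, {X} …(+1); under {F} G still reaches {C,J,Y} ∋ C.
size 2: {F,J}, {F,X}, {F,Y} …(+3); under {F,J} G still reaches {C,Y} ∋ C.
G↔C cannot be blocked by any observed set — no back-door set.

G→C: no observed back-door set.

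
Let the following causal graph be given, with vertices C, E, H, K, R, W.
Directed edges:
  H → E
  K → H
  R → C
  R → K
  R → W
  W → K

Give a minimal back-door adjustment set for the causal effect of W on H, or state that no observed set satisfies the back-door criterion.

desc(W)\{W}={E,H,K}; candidates ⊆ {C,R}.
size 0: {}; under {} W still reaches {C,E,H,K,R} ∋ H.
{R}: W⊥H given {R} in G with W→· removed — back-door holds.

W→H: minimal back-door set {R}.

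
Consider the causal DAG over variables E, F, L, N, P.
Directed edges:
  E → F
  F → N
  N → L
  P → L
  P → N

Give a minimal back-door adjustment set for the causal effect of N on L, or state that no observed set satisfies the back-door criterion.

N→L: minimal back-door set {P}.

desc(N)\{N}={L}; candidates ⊆ {E,F,P}.
size 0: {}; under {} N still reaches {E,F,L,P} ∋ L.
{P}: N⊥L given {P} in G with N→· removed — back-door holds.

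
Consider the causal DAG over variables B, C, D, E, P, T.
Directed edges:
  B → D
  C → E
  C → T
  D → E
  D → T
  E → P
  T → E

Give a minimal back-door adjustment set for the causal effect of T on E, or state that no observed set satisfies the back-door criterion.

desc(T)\{T}={E,P}; candidates ⊆ {B,C,D}.
size 0: {}; under {} T still reaches {B,C,D,E,P} ∋ E.
size 1: {B}, {C}, {D}; under {B} T still reaches {C,D,E,P} ∋ E.
{C,D}: T⊥E given {C,D} in G with T→· removed — back-door holds.

T→E: minimal back-door set {C, D}.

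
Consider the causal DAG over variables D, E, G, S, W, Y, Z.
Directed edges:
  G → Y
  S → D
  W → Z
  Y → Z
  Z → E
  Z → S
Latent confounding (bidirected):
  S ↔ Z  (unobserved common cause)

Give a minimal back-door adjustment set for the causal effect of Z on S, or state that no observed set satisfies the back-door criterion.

Z→S: no observed back-door set.

desc(Z)\{Z}={D,E,S}; candidates ⊆ {G,W,Y}.
Z↔S: latent back-door arc(s) into Z.
size 0: {}; under {} Z still reaches {D,G,S,W,Y} ∋ S.
size 1: {G}, {W}, {Y}; under {G} Z still reaches {D,S,W,Y} ∋ S.
size 2: {G,W}, {G,Y}, {W,Y}; under {G,W} Z still reaches {D,S,Y} ∋ S.
Z↔S cannot be blocked by any observed set — no back-door set.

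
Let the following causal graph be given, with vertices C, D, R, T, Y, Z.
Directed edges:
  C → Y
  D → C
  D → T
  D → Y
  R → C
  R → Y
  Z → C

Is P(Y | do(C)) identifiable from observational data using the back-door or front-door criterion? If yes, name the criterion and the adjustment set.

desc(C)\{C}={Y}; candidates ⊆ {D,R,T,Z}.
size 0: {}; under {} C still reaches {D,R,T,Y,Z} ∋ Y.
size 1: {D}, {R}, {T} …(+1); under {D} C still reaches {R,Y,Z} ∋ Y.
{D,R}: C⊥Y given {D,R} in G with C→· removed — back-door holds.
P(Y|do(C)) = Σ_{D,R} P(Y|C,D,R)·P(D,R).

P(Y|do(C)): backdoor, adjust for {D, R}.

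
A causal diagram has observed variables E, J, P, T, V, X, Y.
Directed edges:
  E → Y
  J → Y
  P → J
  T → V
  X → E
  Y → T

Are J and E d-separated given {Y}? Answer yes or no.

No — J and E are d-connected given {Y}.

Bayes-Ball from J | {Y} reaches {E,P,X}.
E ∈ reach(J|{Y}) ⇒ J ⊥̸ E | {Y}.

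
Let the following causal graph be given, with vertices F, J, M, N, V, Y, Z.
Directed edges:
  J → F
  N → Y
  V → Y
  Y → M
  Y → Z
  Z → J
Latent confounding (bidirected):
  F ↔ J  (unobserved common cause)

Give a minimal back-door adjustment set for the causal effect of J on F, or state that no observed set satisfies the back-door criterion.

J→F: no observed back-door set.

desc(J)\{J}={F}; candidates ⊆ {M,N,V,Y,Z}.
J↔F: latent back-door arc(s) into J.
size 0: {}; under {} J still reaches {F,M,N,V,Y,Z} ∋ F.
size 1: {M}, {N}, {V} …(+2); under {M} J still reaches {F,N,V,Y,Z} ∋ F.
size 2: {M,N}, {M,V}, {M,Y} …(+7); under {M,N} J still reaches {F,V,Y,Z} ∋ F.
J↔F cannot be blocked by any observed set — no back-door set.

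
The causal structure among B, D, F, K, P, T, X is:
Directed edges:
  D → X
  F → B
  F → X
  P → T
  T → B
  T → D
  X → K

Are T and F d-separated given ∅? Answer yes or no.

Bayes-Ball from T | ∅ reaches {B,D,K,P,X}.
F ∉ reach(T|∅) ⇒ T ⊥ F | ∅.

Yes — T ⊥ F | ∅.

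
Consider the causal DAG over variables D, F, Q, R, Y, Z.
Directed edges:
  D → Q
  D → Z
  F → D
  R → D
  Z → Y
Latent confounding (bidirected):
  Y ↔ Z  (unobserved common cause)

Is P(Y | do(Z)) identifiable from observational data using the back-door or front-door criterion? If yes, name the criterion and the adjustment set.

P(Y|do(Z)): not identifiable (no BD/FD set).

desc(Z)\{Z}={Y}; candidates ⊆ {D,F,Q,R}.
Z↔Y: latent back-door arc(s) into Z.
size 0: {}; under {} Z still reaches {D,F,Q,R,Y} ∋ Y.
size 1: {D}, {F}, {Q} …(+1); under {D} Z still reaches {Y} ∋ Y.
size 2: {D,F}, {D,Q}, {D,R} …(+3); under {D,F} Z still reaches {Y} ∋ Y.
Z↔Y cannot be blocked by any observed set — no back-door set.
No mediator lies on a directed Z→…→Y path.
Neither criterion identifies P(Y|do(Z)) in this graph.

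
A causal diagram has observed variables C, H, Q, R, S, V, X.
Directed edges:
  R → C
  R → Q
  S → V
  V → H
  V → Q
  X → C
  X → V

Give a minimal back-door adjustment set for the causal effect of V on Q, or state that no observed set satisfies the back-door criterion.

desc(V)\{V}={H,Q}; candidates ⊆ {C,R,S,X}.
∅: V⊥Q given ∅ in G with V→· removed — back-door holds.

V→Q: minimal back-door set ∅.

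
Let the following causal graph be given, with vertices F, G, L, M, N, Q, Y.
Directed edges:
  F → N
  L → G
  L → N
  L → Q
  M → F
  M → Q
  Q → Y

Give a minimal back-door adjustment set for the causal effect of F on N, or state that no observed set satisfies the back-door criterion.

F→N: minimal back-door set ∅.

desc(F)\{F}={N}; candidates ⊆ {G,L,M,Q,Y}.
∅: F⊥N given ∅ in G with F→· removed — back-door holds.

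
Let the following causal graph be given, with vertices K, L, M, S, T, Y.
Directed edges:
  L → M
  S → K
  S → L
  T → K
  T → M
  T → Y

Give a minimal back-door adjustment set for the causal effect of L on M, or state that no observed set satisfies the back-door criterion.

L→M: minimal back-door set ∅.

desc(L)\{L}={M}; candidates ⊆ {K,S,T,Y}.
∅: L⊥M given ∅ in G with L→· removed — back-door holds.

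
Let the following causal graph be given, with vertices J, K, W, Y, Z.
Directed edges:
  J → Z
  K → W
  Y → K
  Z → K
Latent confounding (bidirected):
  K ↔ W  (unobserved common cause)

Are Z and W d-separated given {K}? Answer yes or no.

No — Z and W are d-connected given {K}.

Bayes-Ball from Z | {K} reaches {J,W,Y}.
W ∈ reach(Z|{K}) ⇒ Z ⊥̸ W | {K}.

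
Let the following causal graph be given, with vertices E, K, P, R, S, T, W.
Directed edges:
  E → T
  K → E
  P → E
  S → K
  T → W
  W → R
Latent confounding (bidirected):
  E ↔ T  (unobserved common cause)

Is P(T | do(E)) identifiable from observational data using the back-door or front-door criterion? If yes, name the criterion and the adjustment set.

desc(E)\{E}={R,T,W}; candidates ⊆ {K,P,S}.
E↔T: latent back-door arc(s) into E.
size 0: {}; under {} E still reaches {K,P,R,S,T,W} ∋ T.
size 1: {K}, {P}, {S}; under {K} E still reaches {P,R,T,W} ∋ T.
size 2: {K,P}, {K,S}, {P,S}; under {K,P} E still reaches {R,T,W} ∋ T.
E↔T cannot be blocked by any observed set — no back-door set.
No mediator lies on a directed E→…→T path.
Neither criterion identifies P(T|do(E)) in this graph.

P(T|do(E)): not identifiable (no BD/FD set).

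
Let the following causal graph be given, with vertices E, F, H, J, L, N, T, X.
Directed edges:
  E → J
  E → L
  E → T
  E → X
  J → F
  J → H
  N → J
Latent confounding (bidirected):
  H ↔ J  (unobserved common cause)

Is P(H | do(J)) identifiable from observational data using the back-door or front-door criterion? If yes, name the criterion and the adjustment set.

P(H|do(J)): not identifiable (no BD/FD set).

desc(J)\{J}={F,H}; candidates ⊆ {E,L,N,T,X}.
J↔H: latent back-door arc(s) into J.
size 0: {}; under {} J still reaches {E,H,L,N,T,X} ∋ H.
size 1: {E}, {L}, {N} …(+2); under {E} J still reaches {H,N} ∋ H.
size 2: {E,L}, {E,N}, {E,T} …(+7); under {E,L} J still reaches {H,N} ∋ H.
J↔H cannot be blocked by any observed set — no back-door set.
No mediator lies on a directed J→…→H path.
Neither criterion identifies P(H|do(J)) in this graph.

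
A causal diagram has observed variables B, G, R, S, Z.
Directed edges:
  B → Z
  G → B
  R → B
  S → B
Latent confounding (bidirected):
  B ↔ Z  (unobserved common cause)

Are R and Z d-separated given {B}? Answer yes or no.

Bayes-Ball from R | {B} reaches {G,S,Z}.
Z ∈ reach(R|{B}) ⇒ R ⊥̸ Z | {B}.

No — R and Z are d-connected given {B}.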